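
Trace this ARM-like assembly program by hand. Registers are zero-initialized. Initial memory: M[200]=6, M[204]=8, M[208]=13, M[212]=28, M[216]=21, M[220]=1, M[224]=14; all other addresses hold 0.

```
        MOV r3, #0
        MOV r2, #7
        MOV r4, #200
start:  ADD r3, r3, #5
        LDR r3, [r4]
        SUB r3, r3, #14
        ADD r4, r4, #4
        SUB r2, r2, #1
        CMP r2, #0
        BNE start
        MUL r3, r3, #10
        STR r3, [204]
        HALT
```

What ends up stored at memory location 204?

MOV r3, #0 → r3=0
MOV r2, #7 → r2=7
MOV r4, #200 → r4=200
ADD r3, r3, #5 → r3=0+5=5
LDR r3, [r4] → r3=M[200]=6
SUB r3, r3, #14 → r3=6-14=-8
ADD r4, r4, #4 → r4=200+4=204
SUB r2, r2, #1 → r2=7-1=6
CMP r2, #0  (cmp 6,0)
BNE start: taken
ADD r3, r3, #5 → r3=(-8)+5=-3
LDR r3, [r4] → r3=M[204]=8
SUB r3, r3, #14 → r3=8-14=-6
ADD r4, r4, #4 → r4=204+4=208
SUB r2, r2, #1 → r2=6-1=5
CMP r2, #0  (cmp 5,0)
BNE start: taken
ADD r3, r3, #5 → r3=(-6)+5=-1
LDR r3, [r4] → r3=M[208]=13
SUB r3, r3, #14 → r3=13-14=-1
ADD r4, r4, #4 → r4=208+4=212
SUB r2, r2, #1 → r2=5-1=4
CMP r2, #0  (cmp 4,0)
BNE start: taken
ADD r3, r3, #5 → r3=(-1)+5=4
LDR r3, [r4] → r3=M[212]=28
SUB r3, r3, #14 → r3=28-14=14
ADD r4, r4, #4 → r4=212+4=216
SUB r2, r2, #1 → r2=4-1=3
CMP r2, #0  (cmp 3,0)
BNE start: taken
ADD r3, r3, #5 → r3=14+5=19
LDR r3, [r4] → r3=M[216]=21
SUB r3, r3, #14 → r3=21-14=7
ADD r4, r4, #4 → r4=216+4=220
SUB r2, r2, #1 → r2=3-1=2
CMP r2, #0  (cmp 2,0)
BNE start: taken
ADD r3, r3, #5 → r3=7+5=12
LDR r3, [r4] → r3=M[220]=1
SUB r3, r3, #14 → r3=1-14=-13
ADD r4, r4, #4 → r4=220+4=224
SUB r2, r2, #1 → r2=2-1=1
CMP r2, #0  (cmp 1,0)
BNE start: taken
ADD r3, r3, #5 → r3=(-13)+5=-8
LDR r3, [r4] → r3=M[224]=14
SUB r3, r3, #14 → r3=14-14=0
ADD r4, r4, #4 → r4=224+4=228
SUB r2, r2, #1 → r2=1-1=0
CMP r2, #0  (cmp 0,0)
BNE start: not taken
MUL r3, r3, #10 → r3=0*10=0
STR r3, [204] → M[204]=0
halt.

0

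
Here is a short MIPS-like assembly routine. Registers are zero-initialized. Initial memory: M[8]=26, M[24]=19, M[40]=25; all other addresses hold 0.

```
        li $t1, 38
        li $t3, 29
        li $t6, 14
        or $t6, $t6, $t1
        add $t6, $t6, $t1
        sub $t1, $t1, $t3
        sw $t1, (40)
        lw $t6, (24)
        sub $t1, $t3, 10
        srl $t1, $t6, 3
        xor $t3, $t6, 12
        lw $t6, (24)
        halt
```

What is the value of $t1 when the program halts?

$t1=38
$t3=29
$t6=14
$t6=14|38=46
$t6=46+38=84
$t1=38-29=9
sw $t1, (40) → M[40]=9
$t6=M[24]=19
$t1=29-10=19
$t1=19>>3=2
$t3=19^12=31
$t6=M[24]=19
halt.

2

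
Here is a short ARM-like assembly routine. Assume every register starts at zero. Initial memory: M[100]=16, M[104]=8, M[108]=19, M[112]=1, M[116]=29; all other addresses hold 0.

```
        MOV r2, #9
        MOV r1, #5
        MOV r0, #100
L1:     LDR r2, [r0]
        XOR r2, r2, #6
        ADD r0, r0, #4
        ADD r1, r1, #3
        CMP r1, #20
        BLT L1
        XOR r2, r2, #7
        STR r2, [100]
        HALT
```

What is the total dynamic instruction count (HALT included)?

r2=9
r1=5
r0=100
r2=M[100]=16
r2=16^6=22
r0=100+4=104
r1=5+3=8
CMP r1, #20  (cmp 8,20)
BLT L1: taken
r2=M[104]=8
r2=8^6=14
r0=104+4=108
r1=8+3=11
CMP r1, #20  (cmp 11,20)
BLT L1: taken
r2=M[108]=19
r2=19^6=21
r0=108+4=112
r1=11+3=14
CMP r1, #20  (cmp 14,20)
BLT L1: taken
r2=M[112]=1
r2=1^6=7
r0=112+4=116
r1=14+3=17
CMP r1, #20  (cmp 17,20)
BLT L1: taken
r2=M[116]=29
r2=29^6=27
r0=116+4=120
r1=17+3=20
CMP r1, #20  (cmp 20,20)
BLT L1: not taken
r2=27^7=28
STR r2, [100] → M[100]=28
halt.
Total executed instructions: 36.

36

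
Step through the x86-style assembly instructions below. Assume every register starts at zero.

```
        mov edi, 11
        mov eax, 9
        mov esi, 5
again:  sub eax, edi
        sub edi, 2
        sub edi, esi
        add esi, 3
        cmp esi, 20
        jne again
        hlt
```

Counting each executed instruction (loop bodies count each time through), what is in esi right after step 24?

after mov edi, 11: edi=11
after mov eax, 9: eax=9
after mov esi, 5: esi=5
after sub eax, edi: eax=9-11=-2
after sub edi, 2: edi=11-2=9
after sub edi, esi: edi=9-5=4
after add esi, 3: esi=5+3=8
cmp esi, 20  (cmp 8,20)
jne again: taken
after sub eax, edi: eax=(-2)-4=-6
after sub edi, 2: edi=4-2=2
after sub edi, esi: edi=2-8=-6
after add esi, 3: esi=8+3=11
cmp esi, 20  (cmp 11,20)
jne again: taken
after sub eax, edi: eax=(-6)-(-6)=0
after sub edi, 2: edi=(-6)-2=-8
after sub edi, esi: edi=(-8)-11=-19
after add esi, 3: esi=11+3=14
cmp esi, 20  (cmp 14,20)
jne again: taken
after sub eax, edi: eax=0-(-19)=19
after sub edi, 2: edi=(-19)-2=-21
after sub edi, esi: edi=(-21)-14=-35
After step 24: esi = 14.

14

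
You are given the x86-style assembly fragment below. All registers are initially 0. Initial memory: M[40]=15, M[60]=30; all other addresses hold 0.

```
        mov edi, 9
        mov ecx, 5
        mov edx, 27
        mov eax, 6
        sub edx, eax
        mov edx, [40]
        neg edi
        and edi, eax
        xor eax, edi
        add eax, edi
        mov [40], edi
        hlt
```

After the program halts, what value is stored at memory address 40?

after mov edi, 9: edi=9
after mov ecx, 5: ecx=5
after mov edx, 27: edx=27
after mov eax, 6: eax=6
after sub edx, eax: edx=27-6=21
after mov edx, [40]: edx=M[40]=15
after neg edi: edi=-(9)=-9
after and edi, eax: edi=(-9)&6=6
after xor eax, edi: eax=6^6=0
after add eax, edi: eax=0+6=6
mov [40], edi → M[40]=6
halt.

6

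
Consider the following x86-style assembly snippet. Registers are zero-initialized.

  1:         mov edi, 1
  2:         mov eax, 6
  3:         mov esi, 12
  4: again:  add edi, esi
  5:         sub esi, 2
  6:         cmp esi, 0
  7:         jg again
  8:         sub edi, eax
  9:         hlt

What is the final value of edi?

37

mov edi, 1 → edi=1
mov eax, 6 → eax=6
mov esi, 12 → esi=12
add edi, esi → edi=1+12=13
sub esi, 2 → esi=12-2=10
cmp esi, 0  (cmp 10,0)
jg again: taken
add edi, esi → edi=13+10=23
sub esi, 2 → esi=10-2=8
cmp esi, 0  (cmp 8,0)
jg again: taken
add edi, esi → edi=23+8=31
sub esi, 2 → esi=8-2=6
cmp esi, 0  (cmp 6,0)
jg again: taken
add edi, esi → edi=31+6=37
sub esi, 2 → esi=6-2=4
cmp esi, 0  (cmp 4,0)
jg again: taken
add edi, esi → edi=37+4=41
sub esi, 2 → esi=4-2=2
cmp esi, 0  (cmp 2,0)
jg again: taken
add edi, esi → edi=41+2=43
sub esi, 2 → esi=2-2=0
cmp esi, 0  (cmp 0,0)
jg again: not taken
sub edi, eax → edi=43-6=37
halt.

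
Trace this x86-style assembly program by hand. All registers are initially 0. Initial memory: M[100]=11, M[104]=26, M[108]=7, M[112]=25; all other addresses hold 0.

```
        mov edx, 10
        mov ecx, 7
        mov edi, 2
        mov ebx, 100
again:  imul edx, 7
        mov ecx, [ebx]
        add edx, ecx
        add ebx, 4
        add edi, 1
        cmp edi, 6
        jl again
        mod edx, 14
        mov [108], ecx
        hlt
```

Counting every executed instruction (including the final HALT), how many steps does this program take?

after mov edx, 10: edx=10
after mov ecx, 7: ecx=7
after mov edi, 2: edi=2
after mov ebx, 100: ebx=100
after imul edx, 7: edx=10*7=70
after mov ecx, [ebx]: ecx=M[100]=11
after add edx, ecx: edx=70+11=81
after add ebx, 4: ebx=100+4=104
after add edi, 1: edi=2+1=3
cmp edi, 6  (cmp 3,6)
jl again: taken
after imul edx, 7: edx=81*7=567
after mov ecx, [ebx]: ecx=M[104]=26
after add edx, ecx: edx=567+26=593
after add ebx, 4: ebx=104+4=108
after add edi, 1: edi=3+1=4
cmp edi, 6  (cmp 4,6)
jl again: taken
after imul edx, 7: edx=593*7=4151
after mov ecx, [ebx]: ecx=M[108]=7
after add edx, ecx: edx=4151+7=4158
after add ebx, 4: ebx=108+4=112
after add edi, 1: edi=4+1=5
cmp edi, 6  (cmp 5,6)
jl again: taken
after imul edx, 7: edx=4158*7=29106
after mov ecx, [ebx]: ecx=M[112]=25
after add edx, ecx: edx=29106+25=29131
after add ebx, 4: ebx=112+4=116
after add edi, 1: edi=5+1=6
cmp edi, 6  (cmp 6,6)
jl again: not taken
after mod edx, 14: edx=29131%14=11
mov [108], ecx → M[108]=25
halt.
Total executed instructions: 35.

35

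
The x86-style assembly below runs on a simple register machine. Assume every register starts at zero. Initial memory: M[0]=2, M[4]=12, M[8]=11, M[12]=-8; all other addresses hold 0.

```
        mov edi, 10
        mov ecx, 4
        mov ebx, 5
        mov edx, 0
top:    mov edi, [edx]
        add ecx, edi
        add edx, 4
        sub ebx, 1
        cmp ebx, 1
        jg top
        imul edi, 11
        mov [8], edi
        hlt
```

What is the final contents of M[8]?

mov edi, 10 → edi=10
mov ecx, 4 → ecx=4
mov ebx, 5 → ebx=5
mov edx, 0 → edx=0
mov edi, [edx] → edi=M[0]=2
add ecx, edi → ecx=4+2=6
add edx, 4 → edx=0+4=4
sub ebx, 1 → ebx=5-1=4
cmp ebx, 1  (cmp 4,1)
jg top: taken
mov edi, [edx] → edi=M[4]=12
add ecx, edi → ecx=6+12=18
add edx, 4 → edx=4+4=8
sub ebx, 1 → ebx=4-1=3
cmp ebx, 1  (cmp 3,1)
jg top: taken
mov edi, [edx] → edi=M[8]=11
add ecx, edi → ecx=18+11=29
add edx, 4 → edx=8+4=12
sub ebx, 1 → ebx=3-1=2
cmp ebx, 1  (cmp 2,1)
jg top: taken
mov edi, [edx] → edi=M[12]=-8
add ecx, edi → ecx=29+(-8)=21
add edx, 4 → edx=12+4=16
sub ebx, 1 → ebx=2-1=1
cmp ebx, 1  (cmp 1,1)
jg top: not taken
imul edi, 11 → edi=(-8)*11=-88
mov [8], edi → M[8]=-88
halt.

-88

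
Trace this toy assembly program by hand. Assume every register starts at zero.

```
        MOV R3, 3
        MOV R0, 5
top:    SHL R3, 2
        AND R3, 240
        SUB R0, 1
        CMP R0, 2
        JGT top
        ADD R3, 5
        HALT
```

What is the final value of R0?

MOV R3, 3 → R3=3
MOV R0, 5 → R0=5
SHL R3, 2 → R3=3<<2=12
AND R3, 240 → R3=12&240=0
SUB R0, 1 → R0=5-1=4
CMP R0, 2  (cmp 4,2)
JGT top: taken
SHL R3, 2 → R3=0<<2=0
AND R3, 240 → R3=0&240=0
SUB R0, 1 → R0=4-1=3
CMP R0, 2  (cmp 3,2)
JGT top: taken
SHL R3, 2 → R3=0<<2=0
AND R3, 240 → R3=0&240=0
SUB R0, 1 → R0=3-1=2
CMP R0, 2  (cmp 2,2)
JGT top: not taken
ADD R3, 5 → R3=0+5=5
halt.

2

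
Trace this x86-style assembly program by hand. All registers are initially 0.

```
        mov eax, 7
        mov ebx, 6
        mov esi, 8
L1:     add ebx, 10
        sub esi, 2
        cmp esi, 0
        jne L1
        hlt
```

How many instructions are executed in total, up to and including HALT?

20

after mov eax, 7: eax=7
after mov ebx, 6: ebx=6
after mov esi, 8: esi=8
after add ebx, 10: ebx=6+10=16
after sub esi, 2: esi=8-2=6
cmp esi, 0  (cmp 6,0)
jne L1: taken
after add ebx, 10: ebx=16+10=26
after sub esi, 2: esi=6-2=4
cmp esi, 0  (cmp 4,0)
jne L1: taken
after add ebx, 10: ebx=26+10=36
after sub esi, 2: esi=4-2=2
cmp esi, 0  (cmp 2,0)
jne L1: taken
after add ebx, 10: ebx=36+10=46
after sub esi, 2: esi=2-2=0
cmp esi, 0  (cmp 0,0)
jne L1: not taken
halt.
Total executed instructions: 20.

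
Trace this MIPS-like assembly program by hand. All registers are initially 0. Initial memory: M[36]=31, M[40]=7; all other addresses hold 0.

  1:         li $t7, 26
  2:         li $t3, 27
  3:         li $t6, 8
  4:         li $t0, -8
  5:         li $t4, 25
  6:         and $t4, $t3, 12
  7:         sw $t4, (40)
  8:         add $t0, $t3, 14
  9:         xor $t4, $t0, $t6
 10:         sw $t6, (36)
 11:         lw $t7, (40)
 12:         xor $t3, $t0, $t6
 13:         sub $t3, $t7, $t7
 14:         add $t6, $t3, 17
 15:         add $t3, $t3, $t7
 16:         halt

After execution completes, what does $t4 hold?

33

$t7=26
$t3=27
$t6=8
$t0=-8
$t4=25
$t4=27&12=8
sw $t4, (40) → M[40]=8
$t0=27+14=41
$t4=41^8=33
sw $t6, (36) → M[36]=8
$t7=M[40]=8
$t3=41^8=33
$t3=8-8=0
$t6=0+17=17
$t3=0+8=8
halt.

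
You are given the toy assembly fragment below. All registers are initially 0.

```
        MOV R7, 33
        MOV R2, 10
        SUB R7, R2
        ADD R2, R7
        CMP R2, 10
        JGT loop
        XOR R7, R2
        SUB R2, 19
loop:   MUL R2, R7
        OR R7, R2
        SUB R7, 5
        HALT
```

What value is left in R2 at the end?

759

MOV R7, 33 → R7=33
MOV R2, 10 → R2=10
SUB R7, R2 → R7=33-10=23
ADD R2, R7 → R2=10+23=33
CMP R2, 10  (cmp 33,10)
JGT loop: taken
MUL R2, R7 → R2=33*23=759
OR R7, R2 → R7=23|759=759
SUB R7, 5 → R7=759-5=754
halt.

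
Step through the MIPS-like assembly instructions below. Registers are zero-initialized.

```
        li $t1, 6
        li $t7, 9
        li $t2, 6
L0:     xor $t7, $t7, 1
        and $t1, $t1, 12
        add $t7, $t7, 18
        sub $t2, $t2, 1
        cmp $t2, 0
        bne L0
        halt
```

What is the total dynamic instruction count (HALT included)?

after li $t1, 6: $t1=6
after li $t7, 9: $t7=9
after li $t2, 6: $t2=6
after xor $t7, $t7, 1: $t7=9^1=8
after and $t1, $t1, 12: $t1=6&12=4
after add $t7, $t7, 18: $t7=8+18=26
after sub $t2, $t2, 1: $t2=6-1=5
cmp $t2, 0  (cmp 5,0)
bne L0: taken
after xor $t7, $t7, 1: $t7=26^1=27
after and $t1, $t1, 12: $t1=4&12=4
after add $t7, $t7, 18: $t7=27+18=45
after sub $t2, $t2, 1: $t2=5-1=4
cmp $t2, 0  (cmp 4,0)
bne L0: taken
after xor $t7, $t7, 1: $t7=45^1=44
after and $t1, $t1, 12: $t1=4&12=4
after add $t7, $t7, 18: $t7=44+18=62
after sub $t2, $t2, 1: $t2=4-1=3
cmp $t2, 0  (cmp 3,0)
bne L0: taken
after xor $t7, $t7, 1: $t7=62^1=63
after and $t1, $t1, 12: $t1=4&12=4
after add $t7, $t7, 18: $t7=63+18=81
after sub $t2, $t2, 1: $t2=3-1=2
cmp $t2, 0  (cmp 2,0)
bne L0: taken
after xor $t7, $t7, 1: $t7=81^1=80
after and $t1, $t1, 12: $t1=4&12=4
after add $t7, $t7, 18: $t7=80+18=98
after sub $t2, $t2, 1: $t2=2-1=1
cmp $t2, 0  (cmp 1,0)
bne L0: taken
after xor $t7, $t7, 1: $t7=98^1=99
after and $t1, $t1, 12: $t1=4&12=4
after add $t7, $t7, 18: $t7=99+18=117
after sub $t2, $t2, 1: $t2=1-1=0
cmp $t2, 0  (cmp 0,0)
bne L0: not taken
halt.
Total executed instructions: 40.

40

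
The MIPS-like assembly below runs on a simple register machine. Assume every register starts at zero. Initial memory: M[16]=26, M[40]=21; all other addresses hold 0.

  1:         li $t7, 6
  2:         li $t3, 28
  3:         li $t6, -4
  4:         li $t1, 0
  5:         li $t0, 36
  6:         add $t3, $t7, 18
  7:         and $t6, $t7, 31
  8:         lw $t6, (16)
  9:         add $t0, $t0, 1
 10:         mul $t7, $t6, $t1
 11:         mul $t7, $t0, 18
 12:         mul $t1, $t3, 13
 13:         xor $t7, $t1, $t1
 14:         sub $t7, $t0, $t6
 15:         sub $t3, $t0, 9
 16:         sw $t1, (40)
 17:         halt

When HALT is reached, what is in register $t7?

11

after li $t7, 6: $t7=6
after li $t3, 28: $t3=28
after li $t6, -4: $t6=-4
after li $t1, 0: $t1=0
after li $t0, 36: $t0=36
after add $t3, $t7, 18: $t3=6+18=24
after and $t6, $t7, 31: $t6=6&31=6
after lw $t6, (16): $t6=M[16]=26
after add $t0, $t0, 1: $t0=36+1=37
after mul $t7, $t6, $t1: $t7=26*0=0
after mul $t7, $t0, 18: $t7=37*18=666
after mul $t1, $t3, 13: $t1=24*13=312
after xor $t7, $t1, $t1: $t7=312^312=0
after sub $t7, $t0, $t6: $t7=37-26=11
after sub $t3, $t0, 9: $t3=37-9=28
sw $t1, (40) → M[40]=312
halt.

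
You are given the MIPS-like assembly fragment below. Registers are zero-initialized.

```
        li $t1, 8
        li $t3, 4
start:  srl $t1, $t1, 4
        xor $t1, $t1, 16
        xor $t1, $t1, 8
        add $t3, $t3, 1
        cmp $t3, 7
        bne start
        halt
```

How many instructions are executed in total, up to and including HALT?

after li $t1, 8: $t1=8
after li $t3, 4: $t3=4
after srl $t1, $t1, 4: $t1=8>>4=0
after xor $t1, $t1, 16: $t1=0^16=16
after xor $t1, $t1, 8: $t1=16^8=24
after add $t3, $t3, 1: $t3=4+1=5
cmp $t3, 7  (cmp 5,7)
bne start: taken
after srl $t1, $t1, 4: $t1=24>>4=1
after xor $t1, $t1, 16: $t1=1^16=17
after xor $t1, $t1, 8: $t1=17^8=25
after add $t3, $t3, 1: $t3=5+1=6
cmp $t3, 7  (cmp 6,7)
bne start: taken
after srl $t1, $t1, 4: $t1=25>>4=1
after xor $t1, $t1, 16: $t1=1^16=17
after xor $t1, $t1, 8: $t1=17^8=25
after add $t3, $t3, 1: $t3=6+1=7
cmp $t3, 7  (cmp 7,7)
bne start: not taken
halt.
Total executed instructions: 21.

21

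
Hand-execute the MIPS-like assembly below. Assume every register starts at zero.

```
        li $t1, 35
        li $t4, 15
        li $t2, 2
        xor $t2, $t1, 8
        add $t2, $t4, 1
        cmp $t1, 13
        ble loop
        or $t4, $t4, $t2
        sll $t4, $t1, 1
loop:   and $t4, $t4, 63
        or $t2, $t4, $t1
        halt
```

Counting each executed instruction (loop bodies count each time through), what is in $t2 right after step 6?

16

$t1=35
$t4=15
$t2=2
$t2=35^8=43
$t2=15+1=16
cmp $t1, 13  (cmp 35,13)
After step 6: $t2 = 16.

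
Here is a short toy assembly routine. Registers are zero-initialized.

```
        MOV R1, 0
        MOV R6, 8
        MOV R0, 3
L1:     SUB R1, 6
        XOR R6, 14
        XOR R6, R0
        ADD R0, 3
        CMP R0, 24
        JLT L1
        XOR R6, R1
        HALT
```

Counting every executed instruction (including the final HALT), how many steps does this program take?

47

after MOV R1, 0: R1=0
after MOV R6, 8: R6=8
after MOV R0, 3: R0=3
after SUB R1, 6: R1=0-6=-6
after XOR R6, 14: R6=8^14=6
after XOR R6, R0: R6=6^3=5
after ADD R0, 3: R0=3+3=6
CMP R0, 24  (cmp 6,24)
JLT L1: taken
after SUB R1, 6: R1=(-6)-6=-12
after XOR R6, 14: R6=5^14=11
after XOR R6, R0: R6=11^6=13
after ADD R0, 3: R0=6+3=9
CMP R0, 24  (cmp 9,24)
JLT L1: taken
after SUB R1, 6: R1=(-12)-6=-18
after XOR R6, 14: R6=13^14=3
after XOR R6, R0: R6=3^9=10
after ADD R0, 3: R0=9+3=12
CMP R0, 24  (cmp 12,24)
JLT L1: taken
after SUB R1, 6: R1=(-18)-6=-24
after XOR R6, 14: R6=10^14=4
after XOR R6, R0: R6=4^12=8
after ADD R0, 3: R0=12+3=15
CMP R0, 24  (cmp 15,24)
JLT L1: taken
after SUB R1, 6: R1=(-24)-6=-30
after XOR R6, 14: R6=8^14=6
after XOR R6, R0: R6=6^15=9
after ADD R0, 3: R0=15+3=18
CMP R0, 24  (cmp 18,24)
JLT L1: taken
after SUB R1, 6: R1=(-30)-6=-36
after XOR R6, 14: R6=9^14=7
after XOR R6, R0: R6=7^18=21
after ADD R0, 3: R0=18+3=21
CMP R0, 24  (cmp 21,24)
JLT L1: taken
after SUB R1, 6: R1=(-36)-6=-42
after XOR R6, 14: R6=21^14=27
after XOR R6, R0: R6=27^21=14
after ADD R0, 3: R0=21+3=24
CMP R0, 24  (cmp 24,24)
JLT L1: not taken
after XOR R6, R1: R6=14^(-42)=-40
halt.
Total executed instructions: 47.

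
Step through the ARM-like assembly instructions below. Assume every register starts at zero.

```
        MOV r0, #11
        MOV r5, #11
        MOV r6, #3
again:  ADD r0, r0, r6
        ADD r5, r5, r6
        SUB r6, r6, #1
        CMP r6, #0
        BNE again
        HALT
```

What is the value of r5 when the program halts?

17

r0=11
r5=11
r6=3
r0=11+3=14
r5=11+3=14
r6=3-1=2
CMP r6, #0  (cmp 2,0)
BNE again: taken
r0=14+2=16
r5=14+2=16
r6=2-1=1
CMP r6, #0  (cmp 1,0)
BNE again: taken
r0=16+1=17
r5=16+1=17
r6=1-1=0
CMP r6, #0  (cmp 0,0)
BNE again: not taken
halt.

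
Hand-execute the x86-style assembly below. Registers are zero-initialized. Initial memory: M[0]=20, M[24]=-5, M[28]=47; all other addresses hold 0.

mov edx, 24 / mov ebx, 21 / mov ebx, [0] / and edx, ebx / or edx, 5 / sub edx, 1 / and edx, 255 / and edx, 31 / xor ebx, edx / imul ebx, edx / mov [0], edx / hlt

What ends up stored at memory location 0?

20

after mov edx, 24: edx=24
after mov ebx, 21: ebx=21
after mov ebx, [0]: ebx=M[0]=20
after and edx, ebx: edx=24&20=16
after or edx, 5: edx=16|5=21
after sub edx, 1: edx=21-1=20
after and edx, 255: edx=20&255=20
after and edx, 31: edx=20&31=20
after xor ebx, edx: ebx=20^20=0
after imul ebx, edx: ebx=0*20=0
mov [0], edx → M[0]=20
halt.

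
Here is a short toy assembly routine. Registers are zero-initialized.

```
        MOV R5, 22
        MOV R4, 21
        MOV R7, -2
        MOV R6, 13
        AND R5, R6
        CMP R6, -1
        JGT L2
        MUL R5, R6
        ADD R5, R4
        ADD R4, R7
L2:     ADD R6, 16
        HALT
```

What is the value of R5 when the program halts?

after MOV R5, 22: R5=22
after MOV R4, 21: R4=21
after MOV R7, -2: R7=-2
after MOV R6, 13: R6=13
after AND R5, R6: R5=22&13=4
CMP R6, -1  (cmp 13,-1)
JGT L2: taken
after ADD R6, 16: R6=13+16=29
halt.

4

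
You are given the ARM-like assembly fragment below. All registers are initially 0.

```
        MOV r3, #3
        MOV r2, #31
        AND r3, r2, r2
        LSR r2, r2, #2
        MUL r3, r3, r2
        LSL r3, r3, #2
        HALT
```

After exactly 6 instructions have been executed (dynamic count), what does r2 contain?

MOV r3, #3 → r3=3
MOV r2, #31 → r2=31
AND r3, r2, r2 → r3=31&31=31
LSR r2, r2, #2 → r2=31>>2=7
MUL r3, r3, r2 → r3=31*7=217
LSL r3, r3, #2 → r3=217<<2=868
After step 6: r2 = 7.

7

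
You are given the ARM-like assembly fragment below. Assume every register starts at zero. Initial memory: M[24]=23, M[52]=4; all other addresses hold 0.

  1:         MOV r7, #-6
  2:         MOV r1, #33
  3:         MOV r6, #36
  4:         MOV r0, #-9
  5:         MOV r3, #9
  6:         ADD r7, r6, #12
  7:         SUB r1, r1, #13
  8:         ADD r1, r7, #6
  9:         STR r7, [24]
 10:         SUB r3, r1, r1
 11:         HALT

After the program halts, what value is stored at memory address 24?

after MOV r7, #-6: r7=-6
after MOV r1, #33: r1=33
after MOV r6, #36: r6=36
after MOV r0, #-9: r0=-9
after MOV r3, #9: r3=9
after ADD r7, r6, #12: r7=36+12=48
after SUB r1, r1, #13: r1=33-13=20
after ADD r1, r7, #6: r1=48+6=54
STR r7, [24] → M[24]=48
after SUB r3, r1, r1: r3=54-54=0
halt.

48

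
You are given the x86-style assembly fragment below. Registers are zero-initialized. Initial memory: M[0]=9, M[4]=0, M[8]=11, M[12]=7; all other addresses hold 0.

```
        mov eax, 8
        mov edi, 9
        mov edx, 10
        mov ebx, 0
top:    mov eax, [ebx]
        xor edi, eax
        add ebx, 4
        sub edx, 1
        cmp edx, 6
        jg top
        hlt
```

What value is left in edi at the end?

12

mov eax, 8 → eax=8
mov edi, 9 → edi=9
mov edx, 10 → edx=10
mov ebx, 0 → ebx=0
mov eax, [ebx] → eax=M[0]=9
xor edi, eax → edi=9^9=0
add ebx, 4 → ebx=0+4=4
sub edx, 1 → edx=10-1=9
cmp edx, 6  (cmp 9,6)
jg top: taken
mov eax, [ebx] → eax=M[4]=0
xor edi, eax → edi=0^0=0
add ebx, 4 → ebx=4+4=8
sub edx, 1 → edx=9-1=8
cmp edx, 6  (cmp 8,6)
jg top: taken
mov eax, [ebx] → eax=M[8]=11
xor edi, eax → edi=0^11=11
add ebx, 4 → ebx=8+4=12
sub edx, 1 → edx=8-1=7
cmp edx, 6  (cmp 7,6)
jg top: taken
mov eax, [ebx] → eax=M[12]=7
xor edi, eax → edi=11^7=12
add ebx, 4 → ebx=12+4=16
sub edx, 1 → edx=7-1=6
cmp edx, 6  (cmp 6,6)
jg top: not taken
halt.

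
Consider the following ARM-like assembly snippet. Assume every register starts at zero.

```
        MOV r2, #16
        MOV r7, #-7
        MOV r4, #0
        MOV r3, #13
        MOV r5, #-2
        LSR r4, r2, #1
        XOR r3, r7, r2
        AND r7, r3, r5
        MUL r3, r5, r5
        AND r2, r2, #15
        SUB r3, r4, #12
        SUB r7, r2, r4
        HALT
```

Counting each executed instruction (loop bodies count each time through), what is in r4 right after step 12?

r2=16
r7=-7
r4=0
r3=13
r5=-2
r4=16>>1=8
r3=(-7)^16=-23
r7=(-23)&(-2)=-24
r3=(-2)*(-2)=4
r2=16&15=0
r3=8-12=-4
r7=0-8=-8
After step 12: r4 = 8.

8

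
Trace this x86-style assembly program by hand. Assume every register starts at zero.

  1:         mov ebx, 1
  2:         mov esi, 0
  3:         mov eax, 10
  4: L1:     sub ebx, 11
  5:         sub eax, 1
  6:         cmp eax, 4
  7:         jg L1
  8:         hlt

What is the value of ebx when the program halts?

mov ebx, 1 → ebx=1
mov esi, 0 → esi=0
mov eax, 10 → eax=10
sub ebx, 11 → ebx=1-11=-10
sub eax, 1 → eax=10-1=9
cmp eax, 4  (cmp 9,4)
jg L1: taken
sub ebx, 11 → ebx=(-10)-11=-21
sub eax, 1 → eax=9-1=8
cmp eax, 4  (cmp 8,4)
jg L1: taken
sub ebx, 11 → ebx=(-21)-11=-32
sub eax, 1 → eax=8-1=7
cmp eax, 4  (cmp 7,4)
jg L1: taken
sub ebx, 11 → ebx=(-32)-11=-43
sub eax, 1 → eax=7-1=6
cmp eax, 4  (cmp 6,4)
jg L1: taken
sub ebx, 11 → ebx=(-43)-11=-54
sub eax, 1 → eax=6-1=5
cmp eax, 4  (cmp 5,4)
jg L1: taken
sub ebx, 11 → ebx=(-54)-11=-65
sub eax, 1 → eax=5-1=4
cmp eax, 4  (cmp 4,4)
jg L1: not taken
halt.

-65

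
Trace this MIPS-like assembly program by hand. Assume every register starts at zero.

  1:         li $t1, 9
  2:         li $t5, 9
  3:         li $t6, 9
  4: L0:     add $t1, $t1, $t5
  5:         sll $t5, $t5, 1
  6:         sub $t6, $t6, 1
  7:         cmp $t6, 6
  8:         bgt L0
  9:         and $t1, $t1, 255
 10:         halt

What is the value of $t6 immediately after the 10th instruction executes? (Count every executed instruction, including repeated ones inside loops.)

8

after li $t1, 9: $t1=9
after li $t5, 9: $t5=9
after li $t6, 9: $t6=9
after add $t1, $t1, $t5: $t1=9+9=18
after sll $t5, $t5, 1: $t5=9<<1=18
after sub $t6, $t6, 1: $t6=9-1=8
cmp $t6, 6  (cmp 8,6)
bgt L0: taken
after add $t1, $t1, $t5: $t1=18+18=36
after sll $t5, $t5, 1: $t5=18<<1=36
After step 10: $t6 = 8.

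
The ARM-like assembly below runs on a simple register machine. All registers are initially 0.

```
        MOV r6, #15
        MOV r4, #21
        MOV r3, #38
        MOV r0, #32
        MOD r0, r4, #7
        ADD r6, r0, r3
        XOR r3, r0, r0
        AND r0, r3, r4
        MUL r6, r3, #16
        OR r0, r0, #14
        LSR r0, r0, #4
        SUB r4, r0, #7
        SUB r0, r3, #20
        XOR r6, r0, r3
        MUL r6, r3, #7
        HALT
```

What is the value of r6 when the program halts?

0

MOV r6, #15 → r6=15
MOV r4, #21 → r4=21
MOV r3, #38 → r3=38
MOV r0, #32 → r0=32
MOD r0, r4, #7 → r0=21%7=0
ADD r6, r0, r3 → r6=0+38=38
XOR r3, r0, r0 → r3=0^0=0
AND r0, r3, r4 → r0=0&21=0
MUL r6, r3, #16 → r6=0*16=0
OR r0, r0, #14 → r0=0|14=14
LSR r0, r0, #4 → r0=14>>4=0
SUB r4, r0, #7 → r4=0-7=-7
SUB r0, r3, #20 → r0=0-20=-20
XOR r6, r0, r3 → r6=(-20)^0=-20
MUL r6, r3, #7 → r6=0*7=0
halt.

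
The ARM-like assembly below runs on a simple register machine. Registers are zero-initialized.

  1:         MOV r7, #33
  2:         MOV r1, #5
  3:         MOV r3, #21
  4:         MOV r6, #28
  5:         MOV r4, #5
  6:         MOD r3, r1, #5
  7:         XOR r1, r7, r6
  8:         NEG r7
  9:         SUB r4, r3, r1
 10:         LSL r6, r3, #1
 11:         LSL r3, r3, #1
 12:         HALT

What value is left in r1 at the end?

MOV r7, #33 → r7=33
MOV r1, #5 → r1=5
MOV r3, #21 → r3=21
MOV r6, #28 → r6=28
MOV r4, #5 → r4=5
MOD r3, r1, #5 → r3=5%5=0
XOR r1, r7, r6 → r1=33^28=61
NEG r7 → r7=-(33)=-33
SUB r4, r3, r1 → r4=0-61=-61
LSL r6, r3, #1 → r6=0<<1=0
LSL r3, r3, #1 → r3=0<<1=0
halt.

61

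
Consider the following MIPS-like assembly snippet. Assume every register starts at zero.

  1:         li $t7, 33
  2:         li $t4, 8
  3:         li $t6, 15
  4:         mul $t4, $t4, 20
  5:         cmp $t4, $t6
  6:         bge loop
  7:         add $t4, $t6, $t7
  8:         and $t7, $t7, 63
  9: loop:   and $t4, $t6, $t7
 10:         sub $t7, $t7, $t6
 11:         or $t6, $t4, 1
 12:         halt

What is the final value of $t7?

18

$t7=33
$t4=8
$t6=15
$t4=8*20=160
cmp $t4, $t6  (cmp 160,15)
bge loop: taken
$t4=15&33=1
$t7=33-15=18
$t6=1|1=1
halt.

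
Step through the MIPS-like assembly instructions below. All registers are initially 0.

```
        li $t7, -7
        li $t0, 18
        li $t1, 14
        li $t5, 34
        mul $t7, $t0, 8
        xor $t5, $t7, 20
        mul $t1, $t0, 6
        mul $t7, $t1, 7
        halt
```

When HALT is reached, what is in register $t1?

$t7=-7
$t0=18
$t1=14
$t5=34
$t7=18*8=144
$t5=144^20=132
$t1=18*6=108
$t7=108*7=756
halt.

108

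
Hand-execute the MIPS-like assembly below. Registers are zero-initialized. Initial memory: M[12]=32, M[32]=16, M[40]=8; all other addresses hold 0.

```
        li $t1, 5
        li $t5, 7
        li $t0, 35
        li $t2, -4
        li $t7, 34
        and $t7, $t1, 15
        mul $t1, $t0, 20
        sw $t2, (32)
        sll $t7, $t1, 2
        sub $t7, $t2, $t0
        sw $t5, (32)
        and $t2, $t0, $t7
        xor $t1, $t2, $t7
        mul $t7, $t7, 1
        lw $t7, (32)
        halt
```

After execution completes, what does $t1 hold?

-40

after li $t1, 5: $t1=5
after li $t5, 7: $t5=7
after li $t0, 35: $t0=35
after li $t2, -4: $t2=-4
after li $t7, 34: $t7=34
after and $t7, $t1, 15: $t7=5&15=5
after mul $t1, $t0, 20: $t1=35*20=700
sw $t2, (32) → M[32]=-4
after sll $t7, $t1, 2: $t7=700<<2=2800
after sub $t7, $t2, $t0: $t7=(-4)-35=-39
sw $t5, (32) → M[32]=7
after and $t2, $t0, $t7: $t2=35&(-39)=1
after xor $t1, $t2, $t7: $t1=1^(-39)=-40
after mul $t7, $t7, 1: $t7=(-39)*1=-39
after lw $t7, (32): $t7=M[32]=7
halt.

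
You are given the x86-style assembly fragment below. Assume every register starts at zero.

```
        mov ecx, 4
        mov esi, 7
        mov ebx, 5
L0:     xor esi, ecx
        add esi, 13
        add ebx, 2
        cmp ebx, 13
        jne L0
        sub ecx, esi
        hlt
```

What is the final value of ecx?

-63

after mov ecx, 4: ecx=4
after mov esi, 7: esi=7
after mov ebx, 5: ebx=5
after xor esi, ecx: esi=7^4=3
after add esi, 13: esi=3+13=16
after add ebx, 2: ebx=5+2=7
cmp ebx, 13  (cmp 7,13)
jne L0: taken
after xor esi, ecx: esi=16^4=20
after add esi, 13: esi=20+13=33
after add ebx, 2: ebx=7+2=9
cmp ebx, 13  (cmp 9,13)
jne L0: taken
after xor esi, ecx: esi=33^4=37
after add esi, 13: esi=37+13=50
after add ebx, 2: ebx=9+2=11
cmp ebx, 13  (cmp 11,13)
jne L0: taken
after xor esi, ecx: esi=50^4=54
after add esi, 13: esi=54+13=67
after add ebx, 2: ebx=11+2=13
cmp ebx, 13  (cmp 13,13)
jne L0: not taken
after sub ecx, esi: ecx=4-67=-63
halt.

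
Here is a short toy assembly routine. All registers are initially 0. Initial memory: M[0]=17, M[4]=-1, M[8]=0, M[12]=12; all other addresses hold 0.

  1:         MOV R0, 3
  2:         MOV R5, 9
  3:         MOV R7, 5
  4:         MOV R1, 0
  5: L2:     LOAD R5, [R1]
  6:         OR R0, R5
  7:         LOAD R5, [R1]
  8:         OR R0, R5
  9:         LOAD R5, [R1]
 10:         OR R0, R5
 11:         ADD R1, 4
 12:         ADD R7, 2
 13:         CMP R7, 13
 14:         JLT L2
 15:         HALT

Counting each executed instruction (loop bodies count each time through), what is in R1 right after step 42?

R0=3
R5=9
R7=5
R1=0
R5=M[0]=17
R0=3|17=19
R5=M[0]=17
R0=19|17=19
R5=M[0]=17
R0=19|17=19
R1=0+4=4
R7=5+2=7
CMP R7, 13  (cmp 7,13)
JLT L2: taken
R5=M[4]=-1
R0=19|(-1)=-1
R5=M[4]=-1
R0=(-1)|(-1)=-1
R5=M[4]=-1
R0=(-1)|(-1)=-1
R1=4+4=8
R7=7+2=9
CMP R7, 13  (cmp 9,13)
JLT L2: taken
R5=M[8]=0
R0=(-1)|0=-1
R5=M[8]=0
R0=(-1)|0=-1
R5=M[8]=0
R0=(-1)|0=-1
R1=8+4=12
R7=9+2=11
CMP R7, 13  (cmp 11,13)
JLT L2: taken
R5=M[12]=12
R0=(-1)|12=-1
R5=M[12]=12
R0=(-1)|12=-1
R5=M[12]=12
R0=(-1)|12=-1
R1=12+4=16
R7=11+2=13
After step 42: R1 = 16.

16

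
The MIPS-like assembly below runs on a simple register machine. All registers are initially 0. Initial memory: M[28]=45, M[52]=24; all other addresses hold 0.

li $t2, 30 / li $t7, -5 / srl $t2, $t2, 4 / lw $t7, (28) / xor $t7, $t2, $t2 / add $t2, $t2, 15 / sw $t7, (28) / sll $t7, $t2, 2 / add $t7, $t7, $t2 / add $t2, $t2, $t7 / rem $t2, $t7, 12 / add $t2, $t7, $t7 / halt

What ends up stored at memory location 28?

0

$t2=30
$t7=-5
$t2=30>>4=1
$t7=M[28]=45
$t7=1^1=0
$t2=1+15=16
sw $t7, (28) → M[28]=0
$t7=16<<2=64
$t7=64+16=80
$t2=16+80=96
$t2=80%12=8
$t2=80+80=160
halt.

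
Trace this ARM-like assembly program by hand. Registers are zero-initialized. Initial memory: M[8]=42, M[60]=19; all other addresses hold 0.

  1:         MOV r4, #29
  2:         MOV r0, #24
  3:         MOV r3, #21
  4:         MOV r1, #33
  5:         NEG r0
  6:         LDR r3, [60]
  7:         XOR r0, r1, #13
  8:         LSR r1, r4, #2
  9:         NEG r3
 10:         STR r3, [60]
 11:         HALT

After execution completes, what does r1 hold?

7

after MOV r4, #29: r4=29
after MOV r0, #24: r0=24
after MOV r3, #21: r3=21
after MOV r1, #33: r1=33
after NEG r0: r0=-(24)=-24
after LDR r3, [60]: r3=M[60]=19
after XOR r0, r1, #13: r0=33^13=44
after LSR r1, r4, #2: r1=29>>2=7
after NEG r3: r3=-(19)=-19
STR r3, [60] → M[60]=-19
halt.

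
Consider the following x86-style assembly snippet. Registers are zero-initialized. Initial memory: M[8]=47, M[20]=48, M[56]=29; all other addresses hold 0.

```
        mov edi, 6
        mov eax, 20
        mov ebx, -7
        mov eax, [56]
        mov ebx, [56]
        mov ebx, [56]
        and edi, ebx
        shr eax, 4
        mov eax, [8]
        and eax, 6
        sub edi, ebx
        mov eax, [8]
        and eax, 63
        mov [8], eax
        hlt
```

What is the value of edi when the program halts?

-25

edi=6
eax=20
ebx=-7
eax=M[56]=29
ebx=M[56]=29
ebx=M[56]=29
edi=6&29=4
eax=29>>4=1
eax=M[8]=47
eax=47&6=6
edi=4-29=-25
eax=M[8]=47
eax=47&63=47
mov [8], eax → M[8]=47
halt.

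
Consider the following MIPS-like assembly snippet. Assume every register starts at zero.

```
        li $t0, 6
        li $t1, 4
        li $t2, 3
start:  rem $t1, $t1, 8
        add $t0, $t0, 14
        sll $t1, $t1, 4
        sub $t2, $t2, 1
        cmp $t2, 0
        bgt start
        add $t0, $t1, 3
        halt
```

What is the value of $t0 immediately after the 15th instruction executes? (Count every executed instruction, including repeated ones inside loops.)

34

$t0=6
$t1=4
$t2=3
$t1=4%8=4
$t0=6+14=20
$t1=4<<4=64
$t2=3-1=2
cmp $t2, 0  (cmp 2,0)
bgt start: taken
$t1=64%8=0
$t0=20+14=34
$t1=0<<4=0
$t2=2-1=1
cmp $t2, 0  (cmp 1,0)
bgt start: taken
After step 15: $t0 = 34.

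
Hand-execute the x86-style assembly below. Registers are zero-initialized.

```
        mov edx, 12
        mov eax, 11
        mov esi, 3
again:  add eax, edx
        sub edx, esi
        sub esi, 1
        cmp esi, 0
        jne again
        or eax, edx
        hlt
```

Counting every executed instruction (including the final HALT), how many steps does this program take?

after mov edx, 12: edx=12
after mov eax, 11: eax=11
after mov esi, 3: esi=3
after add eax, edx: eax=11+12=23
after sub edx, esi: edx=12-3=9
after sub esi, 1: esi=3-1=2
cmp esi, 0  (cmp 2,0)
jne again: taken
after add eax, edx: eax=23+9=32
after sub edx, esi: edx=9-2=7
after sub esi, 1: esi=2-1=1
cmp esi, 0  (cmp 1,0)
jne again: taken
after add eax, edx: eax=32+7=39
after sub edx, esi: edx=7-1=6
after sub esi, 1: esi=1-1=0
cmp esi, 0  (cmp 0,0)
jne again: not taken
after or eax, edx: eax=39|6=39
halt.
Total executed instructions: 20.

20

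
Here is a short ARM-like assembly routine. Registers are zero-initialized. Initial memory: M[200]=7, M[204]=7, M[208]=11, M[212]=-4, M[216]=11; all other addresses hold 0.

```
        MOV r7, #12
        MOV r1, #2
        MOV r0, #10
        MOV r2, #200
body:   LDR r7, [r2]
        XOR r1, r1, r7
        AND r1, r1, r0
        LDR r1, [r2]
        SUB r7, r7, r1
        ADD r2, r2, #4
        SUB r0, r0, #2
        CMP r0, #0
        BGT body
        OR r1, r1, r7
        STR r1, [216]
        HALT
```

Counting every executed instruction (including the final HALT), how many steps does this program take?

MOV r7, #12 → r7=12
MOV r1, #2 → r1=2
MOV r0, #10 → r0=10
MOV r2, #200 → r2=200
LDR r7, [r2] → r7=M[200]=7
XOR r1, r1, r7 → r1=2^7=5
AND r1, r1, r0 → r1=5&10=0
LDR r1, [r2] → r1=M[200]=7
SUB r7, r7, r1 → r7=7-7=0
ADD r2, r2, #4 → r2=200+4=204
SUB r0, r0, #2 → r0=10-2=8
CMP r0, #0  (cmp 8,0)
BGT body: taken
LDR r7, [r2] → r7=M[204]=7
XOR r1, r1, r7 → r1=7^7=0
AND r1, r1, r0 → r1=0&8=0
LDR r1, [r2] → r1=M[204]=7
SUB r7, r7, r1 → r7=7-7=0
ADD r2, r2, #4 → r2=204+4=208
SUB r0, r0, #2 → r0=8-2=6
CMP r0, #0  (cmp 6,0)
BGT body: taken
LDR r7, [r2] → r7=M[208]=11
XOR r1, r1, r7 → r1=7^11=12
AND r1, r1, r0 → r1=12&6=4
LDR r1, [r2] → r1=M[208]=11
SUB r7, r7, r1 → r7=11-11=0
ADD r2, r2, #4 → r2=208+4=212
SUB r0, r0, #2 → r0=6-2=4
CMP r0, #0  (cmp 4,0)
BGT body: taken
LDR r7, [r2] → r7=M[212]=-4
XOR r1, r1, r7 → r1=11^(-4)=-9
AND r1, r1, r0 → r1=(-9)&4=4
LDR r1, [r2] → r1=M[212]=-4
SUB r7, r7, r1 → r7=(-4)-(-4)=0
ADD r2, r2, #4 → r2=212+4=216
SUB r0, r0, #2 → r0=4-2=2
CMP r0, #0  (cmp 2,0)
BGT body: taken
LDR r7, [r2] → r7=M[216]=11
XOR r1, r1, r7 → r1=(-4)^11=-9
AND r1, r1, r0 → r1=(-9)&2=2
LDR r1, [r2] → r1=M[216]=11
SUB r7, r7, r1 → r7=11-11=0
ADD r2, r2, #4 → r2=216+4=220
SUB r0, r0, #2 → r0=2-2=0
CMP r0, #0  (cmp 0,0)
BGT body: not taken
OR r1, r1, r7 → r1=11|0=11
STR r1, [216] → M[216]=11
halt.
Total executed instructions: 52.

52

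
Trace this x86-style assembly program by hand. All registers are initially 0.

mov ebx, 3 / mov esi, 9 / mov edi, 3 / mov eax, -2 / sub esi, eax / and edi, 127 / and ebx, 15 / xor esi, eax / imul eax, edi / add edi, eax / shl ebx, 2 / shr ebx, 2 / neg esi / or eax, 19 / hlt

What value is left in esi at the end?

11

ebx=3
esi=9
edi=3
eax=-2
esi=9-(-2)=11
edi=3&127=3
ebx=3&15=3
esi=11^(-2)=-11
eax=(-2)*3=-6
edi=3+(-6)=-3
ebx=3<<2=12
ebx=12>>2=3
esi=-(-11)=11
eax=(-6)|19=-5
halt.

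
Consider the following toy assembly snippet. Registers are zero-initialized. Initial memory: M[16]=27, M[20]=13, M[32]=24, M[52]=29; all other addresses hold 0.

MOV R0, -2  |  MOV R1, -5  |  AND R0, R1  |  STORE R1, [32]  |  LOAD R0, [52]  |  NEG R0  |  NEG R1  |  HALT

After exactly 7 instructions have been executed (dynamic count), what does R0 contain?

R0=-2
R1=-5
R0=(-2)&(-5)=-6
STORE R1, [32] → M[32]=-5
R0=M[52]=29
R0=-(29)=-29
R1=-(-5)=5
After step 7: R0 = -29.

-29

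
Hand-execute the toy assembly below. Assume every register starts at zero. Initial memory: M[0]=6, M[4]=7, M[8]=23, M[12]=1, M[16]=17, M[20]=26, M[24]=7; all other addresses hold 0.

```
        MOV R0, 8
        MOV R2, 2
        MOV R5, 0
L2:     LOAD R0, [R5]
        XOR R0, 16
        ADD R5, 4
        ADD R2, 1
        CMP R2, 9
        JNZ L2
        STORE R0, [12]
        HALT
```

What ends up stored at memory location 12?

after MOV R0, 8: R0=8
after MOV R2, 2: R2=2
after MOV R5, 0: R5=0
after LOAD R0, [R5]: R0=M[0]=6
after XOR R0, 16: R0=6^16=22
after ADD R5, 4: R5=0+4=4
after ADD R2, 1: R2=2+1=3
CMP R2, 9  (cmp 3,9)
JNZ L2: taken
after LOAD R0, [R5]: R0=M[4]=7
after XOR R0, 16: R0=7^16=23
after ADD R5, 4: R5=4+4=8
after ADD R2, 1: R2=3+1=4
CMP R2, 9  (cmp 4,9)
JNZ L2: taken
after LOAD R0, [R5]: R0=M[8]=23
after XOR R0, 16: R0=23^16=7
after ADD R5, 4: R5=8+4=12
after ADD R2, 1: R2=4+1=5
CMP R2, 9  (cmp 5,9)
JNZ L2: taken
after LOAD R0, [R5]: R0=M[12]=1
after XOR R0, 16: R0=1^16=17
after ADD R5, 4: R5=12+4=16
after ADD R2, 1: R2=5+1=6
CMP R2, 9  (cmp 6,9)
JNZ L2: taken
after LOAD R0, [R5]: R0=M[16]=17
after XOR R0, 16: R0=17^16=1
after ADD R5, 4: R5=16+4=20
after ADD R2, 1: R2=6+1=7
CMP R2, 9  (cmp 7,9)
JNZ L2: taken
after LOAD R0, [R5]: R0=M[20]=26
after XOR R0, 16: R0=26^16=10
after ADD R5, 4: R5=20+4=24
after ADD R2, 1: R2=7+1=8
CMP R2, 9  (cmp 8,9)
JNZ L2: taken
after LOAD R0, [R5]: R0=M[24]=7
after XOR R0, 16: R0=7^16=23
after ADD R5, 4: R5=24+4=28
after ADD R2, 1: R2=8+1=9
CMP R2, 9  (cmp 9,9)
JNZ L2: not taken
STORE R0, [12] → M[12]=23
halt.

23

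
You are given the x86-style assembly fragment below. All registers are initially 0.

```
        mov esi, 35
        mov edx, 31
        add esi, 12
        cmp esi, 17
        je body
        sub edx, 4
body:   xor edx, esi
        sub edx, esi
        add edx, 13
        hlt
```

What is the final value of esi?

47

mov esi, 35 → esi=35
mov edx, 31 → edx=31
add esi, 12 → esi=35+12=47
cmp esi, 17  (cmp 47,17)
je body: not taken
sub edx, 4 → edx=31-4=27
xor edx, esi → edx=27^47=52
sub edx, esi → edx=52-47=5
add edx, 13 → edx=5+13=18
halt.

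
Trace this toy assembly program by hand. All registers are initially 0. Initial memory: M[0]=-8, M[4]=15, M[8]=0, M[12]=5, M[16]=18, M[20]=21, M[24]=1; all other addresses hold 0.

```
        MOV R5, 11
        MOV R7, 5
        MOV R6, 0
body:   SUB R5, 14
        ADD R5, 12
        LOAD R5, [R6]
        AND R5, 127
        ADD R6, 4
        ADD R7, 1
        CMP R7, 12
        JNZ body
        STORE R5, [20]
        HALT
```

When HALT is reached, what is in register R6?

R5=11
R7=5
R6=0
R5=11-14=-3
R5=(-3)+12=9
R5=M[0]=-8
R5=(-8)&127=120
R6=0+4=4
R7=5+1=6
CMP R7, 12  (cmp 6,12)
JNZ body: taken
R5=120-14=106
R5=106+12=118
R5=M[4]=15
R5=15&127=15
R6=4+4=8
R7=6+1=7
CMP R7, 12  (cmp 7,12)
JNZ body: taken
R5=15-14=1
R5=1+12=13
R5=M[8]=0
R5=0&127=0
R6=8+4=12
R7=7+1=8
CMP R7, 12  (cmp 8,12)
JNZ body: taken
R5=0-14=-14
R5=(-14)+12=-2
R5=M[12]=5
R5=5&127=5
R6=12+4=16
R7=8+1=9
CMP R7, 12  (cmp 9,12)
JNZ body: taken
R5=5-14=-9
R5=(-9)+12=3
R5=M[16]=18
R5=18&127=18
R6=16+4=20
R7=9+1=10
CMP R7, 12  (cmp 10,12)
JNZ body: taken
R5=18-14=4
R5=4+12=16
R5=M[20]=21
R5=21&127=21
R6=20+4=24
R7=10+1=11
CMP R7, 12  (cmp 11,12)
JNZ body: taken
R5=21-14=7
R5=7+12=19
R5=M[24]=1
R5=1&127=1
R6=24+4=28
R7=11+1=12
CMP R7, 12  (cmp 12,12)
JNZ body: not taken
STORE R5, [20] → M[20]=1
halt.

28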